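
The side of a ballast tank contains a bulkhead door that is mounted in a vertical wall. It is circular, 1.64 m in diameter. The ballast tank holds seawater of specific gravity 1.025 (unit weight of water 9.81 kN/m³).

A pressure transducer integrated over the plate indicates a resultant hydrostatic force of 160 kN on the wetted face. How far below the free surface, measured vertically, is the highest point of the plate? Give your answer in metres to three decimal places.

d_top ≈ 6.713 m

γ = 1.025 × 9.81 = 10.05525 kN/m³.
A = π(0.82)² = 2.11241 m².
From F = γ·h_c·A, the centroid depth is h_c = 160/(10.05525 × 2.11241) = 7.53267 m.
The centroid is at the centre, 0.82 m below the top of the plate, so the highest point sits at h_top = 7.53267 − 0.82 = 6.71267 m below the surface.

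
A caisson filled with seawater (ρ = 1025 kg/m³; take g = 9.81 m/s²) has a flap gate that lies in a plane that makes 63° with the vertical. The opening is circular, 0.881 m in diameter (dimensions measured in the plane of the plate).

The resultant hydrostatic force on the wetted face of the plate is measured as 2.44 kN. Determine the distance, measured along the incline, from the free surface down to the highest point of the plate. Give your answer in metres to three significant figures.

y_top ≈ 0.436 m

γ = ρg = 1025 × 9.81 / 1000 = 10.05525 kN/m³.
A = π(0.4405)² = 0.609595 m².
From F = γ·h_c·A, the centroid depth is h_c = 2.44/(10.05525 × 0.609595) = 0.398066 m.
The plate makes 63° with the vertical, i.e. θ = 90° − 63° = 27° to the horizontal. Measuring y along the incline from the free-surface line, vertical depth h = y·sinθ with sinθ = 0.453990.
Along the incline, y_c = h_c/sinθ = 0.398066/0.453990 = 0.876817 m.
The centroid is at the centre, 0.4405 m below the top of the plate, so the highest point sits at y_top = 0.876817 − 0.4405 = 0.436317 m along the incline.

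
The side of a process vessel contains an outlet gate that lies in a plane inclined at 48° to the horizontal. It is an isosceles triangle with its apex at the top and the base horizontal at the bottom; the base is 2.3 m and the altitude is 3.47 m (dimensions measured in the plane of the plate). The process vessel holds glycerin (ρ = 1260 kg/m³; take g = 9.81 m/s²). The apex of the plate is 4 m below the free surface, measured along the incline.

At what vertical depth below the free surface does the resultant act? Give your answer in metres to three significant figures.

γ = ρg = 1260 × 9.81 / 1000 = 12.3606 kN/m³.
Let θ = 48° be the plate's angle to the horizontal; measure y along the incline from where the plane meets the free surface. Vertical depth h = y·sinθ with sinθ = 0.743145.
With the apex up, the centroid sits 2h/3 = 2 × 3.47/3 = 2.31333 m below the apex, so y_c = 4 + 2.31333 = 6.31333 m and h_c = 6.31333 × 0.743145 = 4.69172 m.
A = ½ × 2.3 × 3.47 = 3.9905 m².
Resultant F = γ·h_c·A = 12.3606 × 4.69172 × 3.9905 = 231.419 kN.
I_c = b·h³/36 = 2.3 × 3.47³/36 = 2.6694 m⁴.
Centre of pressure: y_p = y_c + I_c/(y_c·A) = 6.31333 + 2.6694/(6.31333 × 3.9905) = 6.31333 + 0.105957 = 6.41929 m along the plane.
Vertically, h_p = y_p·sinθ = 6.41929 × 0.743145 = 4.77046 m.

h_p = 4.77 m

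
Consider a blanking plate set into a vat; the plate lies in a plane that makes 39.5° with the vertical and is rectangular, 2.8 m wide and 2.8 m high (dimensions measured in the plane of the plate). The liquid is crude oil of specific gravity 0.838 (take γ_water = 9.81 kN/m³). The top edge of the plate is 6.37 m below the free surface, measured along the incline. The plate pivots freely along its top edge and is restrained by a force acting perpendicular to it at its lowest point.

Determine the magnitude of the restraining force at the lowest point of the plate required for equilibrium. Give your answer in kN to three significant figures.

P ≈ 205 kN

γ = 0.838 × 9.81 = 8.22078 kN/m³.
The plate makes 39.5° with the vertical, i.e. θ = 90° − 39.5° = 50.5° to the horizontal. Measuring y along the incline from the free-surface line, vertical depth h = y·sinθ with sinθ = 0.771625.
The centroid lies 2.8/2 = 1.4 m below the top edge, so y_c = 6.37 + 1.4 = 7.77 m and h_c = 7.77 × 0.771625 = 5.99553 m.
A = 2.8 × 2.8 = 7.84 m².
Resultant F = γ·h_c·A = 8.22078 × 5.99553 × 7.84 = 386.417 kN.
I_c = b·h³/12 = 2.8 × 2.8³/12 = 5.12213 m⁴.
Centre of pressure: y_p = y_c + I_c/(y_c·A) = 7.77 + 5.12213/(7.77 × 7.84) = 7.77 + 0.084084 = 7.85408 m along the plane.
The resultant acts 1.4 + 0.084084 = 1.48408 m (along the plate) below the hinge at the top edge, so the moment about the hinge is M = F × 1.48408 = 386.417 × 1.48408 = 573.474 kN·m.
A normal force at the bottom, 2.8 m from the hinge, must supply this moment: P = 573.474/2.8 = 204.812 kN.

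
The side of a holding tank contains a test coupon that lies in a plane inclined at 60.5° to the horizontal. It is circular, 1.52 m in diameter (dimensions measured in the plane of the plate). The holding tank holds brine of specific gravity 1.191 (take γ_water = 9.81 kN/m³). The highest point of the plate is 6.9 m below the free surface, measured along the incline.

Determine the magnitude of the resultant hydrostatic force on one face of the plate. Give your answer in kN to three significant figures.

F ≈ 141 kN

γ = 1.191 × 9.81 = 11.68371 kN/m³.
Let θ = 60.5° be the plate's angle to the horizontal; measure y along the incline from where the plane meets the free surface. Vertical depth h = y·sinθ with sinθ = 0.870356.
The centroid is at the centre, 0.76 m below the top of the plate, so y_c = 6.9 + 0.76 = 7.66 m and h_c = 7.66 × 0.870356 = 6.66693 m.
A = π(0.76)² = 1.81458 m².
Resultant F = γ·h_c·A = 11.68371 × 6.66693 × 1.81458 = 141.346 kN.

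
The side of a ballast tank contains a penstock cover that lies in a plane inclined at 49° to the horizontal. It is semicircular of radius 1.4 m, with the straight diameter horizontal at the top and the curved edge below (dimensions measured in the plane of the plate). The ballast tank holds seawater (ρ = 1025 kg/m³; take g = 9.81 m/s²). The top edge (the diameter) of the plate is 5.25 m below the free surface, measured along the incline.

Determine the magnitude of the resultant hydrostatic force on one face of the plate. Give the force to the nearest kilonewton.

F ≈ 137 kN

γ = ρg = 1025 × 9.81 / 1000 = 10.05525 kN/m³.
Let θ = 49° be the plate's angle to the horizontal; measure y along the incline from where the plane meets the free surface. Vertical depth h = y·sinθ with sinθ = 0.754710.
The centroid of a semicircle lies 4r/(3π) = 0.594178 m from the diameter, here below the top edge, so y_c = 5.25 + 0.594178 = 5.84418 m and h_c = 5.84418 × 0.754710 = 4.41066 m.
A = πr²/2 = π × 1.4²/2 = 3.07876 m².
Resultant F = γ·h_c·A = 10.05525 × 4.41066 × 3.07876 = 136.544 kN.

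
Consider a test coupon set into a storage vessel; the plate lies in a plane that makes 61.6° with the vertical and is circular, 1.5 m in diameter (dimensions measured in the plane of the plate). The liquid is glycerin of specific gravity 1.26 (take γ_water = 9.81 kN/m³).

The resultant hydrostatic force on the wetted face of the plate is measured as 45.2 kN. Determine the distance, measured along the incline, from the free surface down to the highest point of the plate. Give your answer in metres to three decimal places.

γ = 1.26 × 9.81 = 12.3606 kN/m³.
A = π(0.75)² = 1.76715 m².
From F = γ·h_c·A, the centroid depth is h_c = 45.2/(12.3606 × 1.76715) = 2.06931 m.
The plate makes 61.6° with the vertical, i.e. θ = 90° − 61.6° = 28.4° to the horizontal. Measuring y along the incline from the free-surface line, vertical depth h = y·sinθ with sinθ = 0.475624.
Along the incline, y_c = h_c/sinθ = 2.06931/0.475624 = 4.35073 m.
The centroid is at the centre, 0.75 m below the top of the plate, so the highest point sits at y_top = 4.35073 − 0.75 = 3.60073 m along the incline.

y_top ≈ 3.601 m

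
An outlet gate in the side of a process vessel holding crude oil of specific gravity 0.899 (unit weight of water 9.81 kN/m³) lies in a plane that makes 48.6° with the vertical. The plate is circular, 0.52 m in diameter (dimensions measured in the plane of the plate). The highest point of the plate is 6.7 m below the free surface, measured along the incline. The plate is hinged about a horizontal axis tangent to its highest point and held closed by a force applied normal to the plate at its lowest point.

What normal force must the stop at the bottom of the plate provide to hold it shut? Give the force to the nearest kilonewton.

P ≈ 4 kN

γ = 0.899 × 9.81 = 8.81919 kN/m³.
The plate makes 48.6° with the vertical, i.e. θ = 90° − 48.6° = 41.4° to the horizontal. Measuring y along the incline from the free-surface line, vertical depth h = y·sinθ with sinθ = 0.661312.
The centroid is at the centre, 0.26 m below the top of the plate, so y_c = 6.7 + 0.26 = 6.96 m and h_c = 6.96 × 0.661312 = 4.60273 m.
A = π(0.26)² = 0.212372 m².
Resultant F = γ·h_c·A = 8.81919 × 4.60273 × 0.212372 = 8.62068 kN.
I_c = πr⁴/4 = π × 0.26⁴/4 = 0.00358908 m⁴.
Centre of pressure: y_p = y_c + I_c/(y_c·A) = 6.96 + 0.00358908/(6.96 × 0.212372) = 6.96 + 0.00242816 = 6.96243 m along the plane.
The resultant acts 0.26 + 0.00242816 = 0.262428 m (along the plate) below the hinge at the top edge, so the moment about the hinge is M = F × 0.262428 = 8.62068 × 0.262428 = 2.26231 kN·m.
A normal force at the bottom, 0.52 m from the hinge, must supply this moment: P = 2.26231/0.52 = 4.3506 kN.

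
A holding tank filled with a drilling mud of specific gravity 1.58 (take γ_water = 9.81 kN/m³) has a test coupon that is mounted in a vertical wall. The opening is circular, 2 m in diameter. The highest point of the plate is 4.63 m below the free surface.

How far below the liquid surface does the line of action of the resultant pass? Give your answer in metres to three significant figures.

γ = 1.58 × 9.81 = 15.4998 kN/m³.
The centroid is at the centre, 1 m below the top of the plate, so the centroid depth is h_c = 4.63 + 1 = 5.63 m.
A = π(1)² = 3.14159 m².
Resultant F = γ·h_c·A = 15.4998 × 5.63 × 3.14159 = 274.147 kN.
I_c = πr⁴/4 = π × 1⁴/4 = 0.785398 m⁴.
Centre of pressure: y_p = y_c + I_c/(y_c·A) = 5.63 + 0.785398/(5.63 × 3.14159) = 5.63 + 0.044405 = 5.67441 m along the plane.

h_p = 5.67 m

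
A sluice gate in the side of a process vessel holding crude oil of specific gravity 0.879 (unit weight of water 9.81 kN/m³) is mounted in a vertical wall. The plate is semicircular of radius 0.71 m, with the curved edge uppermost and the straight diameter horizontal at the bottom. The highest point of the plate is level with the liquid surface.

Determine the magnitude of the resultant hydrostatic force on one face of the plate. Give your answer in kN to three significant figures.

F ≈ 2.79 kN

γ = 0.879 × 9.81 = 8.62299 kN/m³.
The centroid lies 4r/(3π) = 0.301333 m above the diameter, so r − 4r/(3π) = 0.71 − 0.301333 = 0.408667 m below the topmost point, so the centroid depth is h_c = 0.408667 m.
A = πr²/2 = π × 0.71²/2 = 0.791838 m².
Resultant F = γ·h_c·A = 8.62299 × 0.408667 × 0.791838 = 2.79038 kN.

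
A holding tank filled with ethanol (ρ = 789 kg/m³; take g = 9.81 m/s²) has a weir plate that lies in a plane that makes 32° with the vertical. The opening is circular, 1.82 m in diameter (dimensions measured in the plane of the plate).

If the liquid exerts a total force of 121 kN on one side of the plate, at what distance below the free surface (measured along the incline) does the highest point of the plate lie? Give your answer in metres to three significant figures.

γ = ρg = 789 × 9.81 / 1000 = 7.74009 kN/m³.
A = π(0.91)² = 2.60155 m².
From F = γ·h_c·A, the centroid depth is h_c = 121/(7.74009 × 2.60155) = 6.00907 m.
The plate makes 32° with the vertical, i.e. θ = 90° − 32° = 58° to the horizontal. Measuring y along the incline from the free-surface line, vertical depth h = y·sinθ with sinθ = 0.848048.
Along the incline, y_c = h_c/sinθ = 6.00907/0.848048 = 7.08577 m.
The centroid is at the centre, 0.91 m below the top of the plate, so the highest point sits at y_top = 7.08577 − 0.91 = 6.17577 m along the incline.

y_top ≈ 6.18 m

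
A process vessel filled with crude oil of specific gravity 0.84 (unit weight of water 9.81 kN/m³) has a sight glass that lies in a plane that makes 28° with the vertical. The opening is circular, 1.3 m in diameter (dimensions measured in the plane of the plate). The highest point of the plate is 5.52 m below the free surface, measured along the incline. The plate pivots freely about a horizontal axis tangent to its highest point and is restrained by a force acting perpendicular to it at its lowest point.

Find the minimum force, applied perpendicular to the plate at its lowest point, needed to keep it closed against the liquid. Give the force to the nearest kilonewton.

P ≈ 31 kN

γ = 0.84 × 9.81 = 8.2404 kN/m³.
The plate makes 28° with the vertical, i.e. θ = 90° − 28° = 62° to the horizontal. Measuring y along the incline from the free-surface line, vertical depth h = y·sinθ with sinθ = 0.882948.
The centroid is at the centre, 0.65 m below the top of the plate, so y_c = 5.52 + 0.65 = 6.17 m and h_c = 6.17 × 0.882948 = 5.44779 m.
A = π(0.65)² = 1.32732 m².
Resultant F = γ·h_c·A = 8.2404 × 5.44779 × 1.32732 = 59.586 kN.
I_c = πr⁴/4 = π × 0.65⁴/4 = 0.140198 m⁴.
Centre of pressure: y_p = y_c + I_c/(y_c·A) = 6.17 + 0.140198/(6.17 × 1.32732) = 6.17 + 0.0171191 = 6.18712 m along the plane.
The resultant acts 0.65 + 0.0171191 = 0.667119 m (along the plate) below the hinge at the top edge, so the moment about the hinge is M = F × 0.667119 = 59.586 × 0.667119 = 39.751 kN·m.
A normal force at the bottom, 1.3 m from the hinge, must supply this moment: P = 39.751/1.3 = 30.5777 kN.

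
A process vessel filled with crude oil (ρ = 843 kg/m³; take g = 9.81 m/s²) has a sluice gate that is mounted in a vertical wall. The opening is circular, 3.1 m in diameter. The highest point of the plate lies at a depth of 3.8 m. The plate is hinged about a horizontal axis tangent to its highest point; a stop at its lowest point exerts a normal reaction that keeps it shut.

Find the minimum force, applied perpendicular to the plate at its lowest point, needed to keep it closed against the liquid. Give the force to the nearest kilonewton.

P ≈ 179 kN

γ = ρg = 843 × 9.81 / 1000 = 8.26983 kN/m³.
The centroid is at the centre, 1.55 m below the top of the plate, so the centroid depth is h_c = 3.8 + 1.55 = 5.35 m.
A = π(1.55)² = 7.54768 m².
Resultant F = γ·h_c·A = 8.26983 × 5.35 × 7.54768 = 333.936 kN.
I_c = πr⁴/4 = π × 1.55⁴/4 = 4.53332 m⁴.
Centre of pressure: y_p = y_c + I_c/(y_c·A) = 5.35 + 4.53332/(5.35 × 7.54768) = 5.35 + 0.112266 = 5.46227 m along the plane.
The resultant acts 1.55 + 0.112266 = 1.66227 m (along the plate) below the hinge at the top edge, so the moment about the hinge is M = F × 1.66227 = 333.936 × 1.66227 = 555.092 kN·m.
A normal force at the bottom, 3.1 m from the hinge, must supply this moment: P = 555.092/3.1 = 179.062 kN.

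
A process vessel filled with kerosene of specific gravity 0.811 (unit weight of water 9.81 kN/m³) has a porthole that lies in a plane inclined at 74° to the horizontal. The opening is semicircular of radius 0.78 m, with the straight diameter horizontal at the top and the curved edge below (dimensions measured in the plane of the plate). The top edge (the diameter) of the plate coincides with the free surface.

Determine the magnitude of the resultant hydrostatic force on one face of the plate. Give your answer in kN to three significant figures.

γ = 0.811 × 9.81 = 7.95591 kN/m³.
Let θ = 74° be the plate's angle to the horizontal; measure y along the incline from where the plane meets the free surface. Vertical depth h = y·sinθ with sinθ = 0.961262.
The centroid of a semicircle lies 4r/(3π) = 0.331042 m from the diameter, here below the top edge, so y_c = 0.331042 m and h_c = 0.331042 × 0.961262 = 0.318218 m.
A = πr²/2 = π × 0.78²/2 = 0.955672 m².
Resultant F = γ·h_c·A = 7.95591 × 0.318218 × 0.955672 = 2.41949 kN.

F ≈ 2.42 kN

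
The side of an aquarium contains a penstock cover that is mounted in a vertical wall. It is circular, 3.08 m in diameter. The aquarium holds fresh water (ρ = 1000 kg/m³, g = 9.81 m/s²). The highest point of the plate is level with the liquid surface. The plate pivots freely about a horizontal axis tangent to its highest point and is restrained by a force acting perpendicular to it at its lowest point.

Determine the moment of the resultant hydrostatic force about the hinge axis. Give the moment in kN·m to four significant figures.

γ = ρg = 1000 × 9.81 = 9810 N/m³ = 9.81 kN/m³.
The centroid is at the centre, 1.54 m below the top of the plate, so the centroid depth is h_c = 1.54 m.
A = π(1.54)² = 7.4506 m².
Resultant F = γ·h_c·A = 9.81 × 1.54 × 7.4506 = 112.559 kN.
I_c = πr⁴/4 = π × 1.54⁴/4 = 4.41746 m⁴.
Centre of pressure: y_p = y_c + I_c/(y_c·A) = 1.54 + 4.41746/(1.54 × 7.4506) = 1.54 + 0.385 = 1.925 m along the plane.
The resultant acts 1.54 + 0.385 = 1.925 m (along the plate) below the hinge at the top edge, so the moment about the hinge is M = F × 1.925 = 112.559 × 1.925 = 216.676 kN·m.

M ≈ 216.7 kN·m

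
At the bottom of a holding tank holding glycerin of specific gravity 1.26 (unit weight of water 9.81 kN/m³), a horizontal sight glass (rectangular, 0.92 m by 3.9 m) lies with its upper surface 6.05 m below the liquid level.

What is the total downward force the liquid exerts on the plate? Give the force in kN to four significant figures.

F ≈ 268.3 kN

γ = 1.26 × 9.81 = 12.3606 kN/m³.
The plate is horizontal, so pressure is uniform at p = γ·h = 12.3606 × 6.05 = 74.7816 kN/m².
A = 0.92 × 3.9 = 3.588 m².
F = p·A = 74.7816 × 3.588 = 268.316 kN.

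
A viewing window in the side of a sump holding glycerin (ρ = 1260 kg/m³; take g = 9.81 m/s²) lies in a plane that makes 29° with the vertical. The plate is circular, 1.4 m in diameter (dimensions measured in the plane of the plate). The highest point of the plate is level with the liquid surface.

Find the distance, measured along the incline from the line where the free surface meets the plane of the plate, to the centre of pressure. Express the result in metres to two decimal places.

γ = ρg = 1260 × 9.81 / 1000 = 12.3606 kN/m³.
The plate makes 29° with the vertical, i.e. θ = 90° − 29° = 61° to the horizontal. Measuring y along the incline from the free-surface line, vertical depth h = y·sinθ with sinθ = 0.874620.
The centroid is at the centre, 0.7 m below the top of the plate, so y_c = 0.7 m and h_c = 0.7 × 0.874620 = 0.612234 m.
A = π(0.7)² = 1.53938 m².
Resultant F = γ·h_c·A = 12.3606 × 0.612234 × 1.53938 = 11.6494 kN.
I_c = πr⁴/4 = π × 0.7⁴/4 = 0.188574 m⁴.
Centre of pressure: y_p = y_c + I_c/(y_c·A) = 0.7 + 0.188574/(0.7 × 1.53938) = 0.7 + 0.175 = 0.875 m along the plane.

y_p = 0.88 m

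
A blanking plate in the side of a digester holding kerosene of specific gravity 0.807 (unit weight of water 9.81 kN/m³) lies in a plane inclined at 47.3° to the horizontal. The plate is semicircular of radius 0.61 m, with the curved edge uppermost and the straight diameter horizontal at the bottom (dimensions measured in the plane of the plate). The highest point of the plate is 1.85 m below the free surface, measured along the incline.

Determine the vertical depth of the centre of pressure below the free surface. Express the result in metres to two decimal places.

h_p = 1.63 m

γ = 0.807 × 9.81 = 7.91667 kN/m³.
Let θ = 47.3° be the plate's angle to the horizontal; measure y along the incline from where the plane meets the free surface. Vertical depth h = y·sinθ with sinθ = 0.734915.
The centroid lies 4r/(3π) = 0.258892 m above the diameter, so r − 4r/(3π) = 0.61 − 0.258892 = 0.351108 m below the topmost point, so y_c = 1.85 + 0.351108 = 2.20111 m and h_c = 2.20111 × 0.734915 = 1.61763 m.
A = πr²/2 = π × 0.61²/2 = 0.584493 m².
Resultant F = γ·h_c·A = 7.91667 × 1.61763 × 0.584493 = 7.48516 kN.
I_c = (π/8 − 8/(9π))·r⁴ = 0.109757 × 0.61⁴ = 0.0151968 m⁴.
Centre of pressure: y_p = y_c + I_c/(y_c·A) = 2.20111 + 0.0151968/(2.20111 × 0.584493) = 2.20111 + 0.0118122 = 2.21292 m along the plane.
Vertically, h_p = y_p·sinθ = 2.21292 × 0.734915 = 1.62631 m.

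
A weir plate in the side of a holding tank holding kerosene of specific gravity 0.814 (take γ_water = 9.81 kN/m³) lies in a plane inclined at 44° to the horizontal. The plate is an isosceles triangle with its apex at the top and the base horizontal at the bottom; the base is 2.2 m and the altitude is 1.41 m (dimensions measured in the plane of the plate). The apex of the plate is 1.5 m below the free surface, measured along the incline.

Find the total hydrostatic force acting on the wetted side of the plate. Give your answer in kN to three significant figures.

F ≈ 21.0 kN

γ = 0.814 × 9.81 = 7.98534 kN/m³.
Let θ = 44° be the plate's angle to the horizontal; measure y along the incline from where the plane meets the free surface. Vertical depth h = y·sinθ with sinθ = 0.694658.
With the apex up, the centroid sits 2h/3 = 2 × 1.41/3 = 0.94 m below the apex, so y_c = 1.5 + 0.94 = 2.44 m and h_c = 2.44 × 0.694658 = 1.69497 m.
A = ½ × 2.2 × 1.41 = 1.551 m².
Resultant F = γ·h_c·A = 7.98534 × 1.69497 × 1.551 = 20.9926 kN.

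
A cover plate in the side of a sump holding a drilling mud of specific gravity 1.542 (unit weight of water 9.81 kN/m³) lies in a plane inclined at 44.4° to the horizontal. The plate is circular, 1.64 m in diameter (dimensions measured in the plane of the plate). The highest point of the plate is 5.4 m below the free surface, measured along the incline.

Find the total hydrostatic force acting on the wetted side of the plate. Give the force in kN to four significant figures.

F ≈ 139.1 kN

γ = 1.542 × 9.81 = 15.12702 kN/m³.
Let θ = 44.4° be the plate's angle to the horizontal; measure y along the incline from where the plane meets the free surface. Vertical depth h = y·sinθ with sinθ = 0.699663.
The centroid is at the centre, 0.82 m below the top of the plate, so y_c = 5.4 + 0.82 = 6.22 m and h_c = 6.22 × 0.699663 = 4.3519 m.
A = π(0.82)² = 2.11241 m².
Resultant F = γ·h_c·A = 15.12702 × 4.3519 × 2.11241 = 139.063 kN.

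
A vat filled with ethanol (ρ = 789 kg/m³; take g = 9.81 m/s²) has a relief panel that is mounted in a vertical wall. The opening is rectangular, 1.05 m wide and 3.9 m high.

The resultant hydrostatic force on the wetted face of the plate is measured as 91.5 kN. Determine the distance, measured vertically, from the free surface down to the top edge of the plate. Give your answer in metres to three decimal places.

d_top ≈ 0.937 m

γ = ρg = 789 × 9.81 / 1000 = 7.74009 kN/m³.
A = 1.05 × 3.9 = 4.095 m².
From F = γ·h_c·A, the centroid depth is h_c = 91.5/(7.74009 × 4.095) = 2.88683 m.
The centroid lies 3.9/2 = 1.95 m below the top edge, so the top edge sits at h_top = 2.88683 − 1.95 = 0.93683 m below the surface.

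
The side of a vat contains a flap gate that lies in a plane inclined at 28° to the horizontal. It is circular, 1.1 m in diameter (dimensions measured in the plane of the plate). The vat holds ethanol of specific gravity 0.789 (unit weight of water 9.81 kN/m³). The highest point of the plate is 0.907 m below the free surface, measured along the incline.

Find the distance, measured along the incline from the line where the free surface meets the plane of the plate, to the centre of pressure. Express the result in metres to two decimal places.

y_p = 1.51 m

γ = 0.789 × 9.81 = 7.74009 kN/m³.
Let θ = 28° be the plate's angle to the horizontal; measure y along the incline from where the plane meets the free surface. Vertical depth h = y·sinθ with sinθ = 0.469472.
The centroid is at the centre, 0.55 m below the top of the plate, so y_c = 0.907 + 0.55 = 1.457 m and h_c = 1.457 × 0.469472 = 0.684021 m.
A = π(0.55)² = 0.950332 m².
Resultant F = γ·h_c·A = 7.74009 × 0.684021 × 0.950332 = 5.03142 kN.
I_c = πr⁴/4 = π × 0.55⁴/4 = 0.0718688 m⁴.
Centre of pressure: y_p = y_c + I_c/(y_c·A) = 1.457 + 0.0718688/(1.457 × 0.950332) = 1.457 + 0.0519046 = 1.5089 m along the plane.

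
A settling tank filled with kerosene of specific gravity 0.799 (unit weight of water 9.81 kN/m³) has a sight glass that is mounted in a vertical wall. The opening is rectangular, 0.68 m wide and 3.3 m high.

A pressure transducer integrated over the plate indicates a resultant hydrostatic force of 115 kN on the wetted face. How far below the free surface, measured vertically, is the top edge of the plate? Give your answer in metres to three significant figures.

γ = 0.799 × 9.81 = 7.83819 kN/m³.
A = 0.68 × 3.3 = 2.244 m².
From F = γ·h_c·A, the centroid depth is h_c = 115/(7.83819 × 2.244) = 6.53822 m.
The centroid lies 3.3/2 = 1.65 m below the top edge, so the top edge sits at h_top = 6.53822 − 1.65 = 4.88822 m below the surface.

d_top ≈ 4.89 m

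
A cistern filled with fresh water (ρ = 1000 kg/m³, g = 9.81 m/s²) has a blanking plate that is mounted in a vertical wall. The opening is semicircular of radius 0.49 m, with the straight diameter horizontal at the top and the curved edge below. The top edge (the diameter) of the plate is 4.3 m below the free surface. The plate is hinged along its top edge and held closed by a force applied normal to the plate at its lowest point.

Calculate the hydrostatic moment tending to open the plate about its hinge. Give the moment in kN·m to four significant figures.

M ≈ 3.531 kN·m

γ = ρg = 1000 × 9.81 = 9810 N/m³ = 9.81 kN/m³.
The centroid of a semicircle lies 4r/(3π) = 0.207962 m from the diameter, here below the top edge, so the centroid depth is h_c = 4.3 + 0.207962 = 4.50796 m.
A = πr²/2 = π × 0.49²/2 = 0.377148 m².
Resultant F = γ·h_c·A = 9.81 × 4.50796 × 0.377148 = 16.6786 kN.
I_c = (π/8 − 8/(9π))·r⁴ = 0.109757 × 0.49⁴ = 0.00632727 m⁴.
Centre of pressure: y_p = y_c + I_c/(y_c·A) = 4.50796 + 0.00632727/(4.50796 × 0.377148) = 4.50796 + 0.00372156 = 4.51168 m along the plane.
The resultant acts 0.207962 + 0.00372156 = 0.211684 m (along the plate) below the hinge at the top edge, so the moment about the hinge is M = F × 0.211684 = 16.6786 × 0.211684 = 3.53059 kN·m.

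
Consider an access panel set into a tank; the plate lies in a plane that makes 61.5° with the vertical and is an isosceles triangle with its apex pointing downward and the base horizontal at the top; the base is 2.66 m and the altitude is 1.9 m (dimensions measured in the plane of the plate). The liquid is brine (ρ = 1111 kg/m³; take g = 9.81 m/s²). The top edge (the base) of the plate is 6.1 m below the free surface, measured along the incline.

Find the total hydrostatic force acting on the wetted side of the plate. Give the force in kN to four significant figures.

γ = ρg = 1111 × 9.81 / 1000 = 10.89891 kN/m³.
The plate makes 61.5° with the vertical, i.e. θ = 90° − 61.5° = 28.5° to the horizontal. Measuring y along the incline from the free-surface line, vertical depth h = y·sinθ with sinθ = 0.477159.
With the apex down, the centroid sits h/3 = 1.9/3 = 0.633333 m below the base (the top edge), so y_c = 6.1 + 0.633333 = 6.73333 m and h_c = 6.73333 × 0.477159 = 3.21287 m.
A = ½ × 2.66 × 1.9 = 2.527 m².
Resultant F = γ·h_c·A = 10.89891 × 3.21287 × 2.527 = 88.4874 kN.

F ≈ 88.49 kN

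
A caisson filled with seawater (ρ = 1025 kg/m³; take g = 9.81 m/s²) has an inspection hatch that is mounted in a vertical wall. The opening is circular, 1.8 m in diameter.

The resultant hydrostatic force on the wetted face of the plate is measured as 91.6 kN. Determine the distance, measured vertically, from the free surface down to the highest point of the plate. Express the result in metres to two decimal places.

d_top ≈ 2.68 m

γ = ρg = 1025 × 9.81 / 1000 = 10.05525 kN/m³.
A = π(0.9)² = 2.54469 m².
From F = γ·h_c·A, the centroid depth is h_c = 91.6/(10.05525 × 2.54469) = 3.57987 m.
The centroid is at the centre, 0.9 m below the top of the plate, so the highest point sits at h_top = 3.57987 − 0.9 = 2.67987 m below the surface.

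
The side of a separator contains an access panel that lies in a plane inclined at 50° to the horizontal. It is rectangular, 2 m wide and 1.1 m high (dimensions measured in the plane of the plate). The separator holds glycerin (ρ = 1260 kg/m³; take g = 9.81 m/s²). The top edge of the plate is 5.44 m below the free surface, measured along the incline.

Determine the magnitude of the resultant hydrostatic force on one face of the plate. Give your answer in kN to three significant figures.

γ = ρg = 1260 × 9.81 / 1000 = 12.3606 kN/m³.
Let θ = 50° be the plate's angle to the horizontal; measure y along the incline from where the plane meets the free surface. Vertical depth h = y·sinθ with sinθ = 0.766044.
The centroid lies 1.1/2 = 0.55 m below the top edge, so y_c = 5.44 + 0.55 = 5.99 m and h_c = 5.99 × 0.766044 = 4.5886 m.
A = 2 × 1.1 = 2.2 m².
Resultant F = γ·h_c·A = 12.3606 × 4.5886 × 2.2 = 124.779 kN.

F ≈ 125 kN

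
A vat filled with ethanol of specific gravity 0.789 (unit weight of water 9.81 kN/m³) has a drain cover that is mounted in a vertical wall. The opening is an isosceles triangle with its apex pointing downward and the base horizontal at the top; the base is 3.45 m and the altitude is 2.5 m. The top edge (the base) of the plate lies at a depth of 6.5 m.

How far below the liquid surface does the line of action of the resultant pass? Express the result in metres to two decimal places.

γ = 0.789 × 9.81 = 7.74009 kN/m³.
With the apex down, the centroid sits h/3 = 2.5/3 = 0.833333 m below the base (the top edge), so the centroid depth is h_c = 6.5 + 0.833333 = 7.33333 m.
A = ½ × 3.45 × 2.5 = 4.3125 m².
Resultant F = γ·h_c·A = 7.74009 × 7.33333 × 4.3125 = 244.78 kN.
I_c = b·h³/36 = 3.45 × 2.5³/36 = 1.4974 m⁴.
Centre of pressure: y_p = y_c + I_c/(y_c·A) = 7.33333 + 1.4974/(7.33333 × 4.3125) = 7.33333 + 0.0473486 = 7.38068 m along the plane.

h_p = 7.38 m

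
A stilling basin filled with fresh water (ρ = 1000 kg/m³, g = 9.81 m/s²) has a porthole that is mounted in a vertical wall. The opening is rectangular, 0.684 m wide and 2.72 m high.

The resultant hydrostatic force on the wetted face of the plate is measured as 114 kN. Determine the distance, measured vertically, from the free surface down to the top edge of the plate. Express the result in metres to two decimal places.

d_top ≈ 4.89 m

γ = ρg = 1000 × 9.81 = 9810 N/m³ = 9.81 kN/m³.
A = 0.684 × 2.72 = 1.86048 m².
From F = γ·h_c·A, the centroid depth is h_c = 114/(9.81 × 1.86048) = 6.24613 m.
The centroid lies 2.72/2 = 1.36 m below the top edge, so the top edge sits at h_top = 6.24613 − 1.36 = 4.88613 m below the surface.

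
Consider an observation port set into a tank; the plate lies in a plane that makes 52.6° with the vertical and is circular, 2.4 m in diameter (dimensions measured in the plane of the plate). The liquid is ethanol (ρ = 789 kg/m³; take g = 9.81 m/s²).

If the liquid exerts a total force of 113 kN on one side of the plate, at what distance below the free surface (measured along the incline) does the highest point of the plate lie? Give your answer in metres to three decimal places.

y_top ≈ 4.113 m

γ = ρg = 789 × 9.81 / 1000 = 7.74009 kN/m³.
A = π(1.2)² = 4.52389 m².
From F = γ·h_c·A, the centroid depth is h_c = 113/(7.74009 × 4.52389) = 3.22716 m.
The plate makes 52.6° with the vertical, i.e. θ = 90° − 52.6° = 37.4° to the horizontal. Measuring y along the incline from the free-surface line, vertical depth h = y·sinθ with sinθ = 0.607376.
Along the incline, y_c = h_c/sinθ = 3.22716/0.607376 = 5.31328 m.
The centroid is at the centre, 1.2 m below the top of the plate, so the highest point sits at y_top = 5.31328 − 1.2 = 4.11328 m along the incline.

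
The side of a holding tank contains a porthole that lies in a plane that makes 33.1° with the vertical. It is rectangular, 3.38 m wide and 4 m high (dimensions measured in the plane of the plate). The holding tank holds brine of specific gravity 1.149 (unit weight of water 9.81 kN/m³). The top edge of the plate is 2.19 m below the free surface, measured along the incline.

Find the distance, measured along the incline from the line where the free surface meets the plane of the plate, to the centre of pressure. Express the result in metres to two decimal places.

γ = 1.149 × 9.81 = 11.27169 kN/m³.
The plate makes 33.1° with the vertical, i.e. θ = 90° − 33.1° = 56.9° to the horizontal. Measuring y along the incline from the free-surface line, vertical depth h = y·sinθ with sinθ = 0.837719.
The centroid lies 4/2 = 2 m below the top edge, so y_c = 2.19 + 2 = 4.19 m and h_c = 4.19 × 0.837719 = 3.51004 m.
A = 3.38 × 4 = 13.52 m².
Resultant F = γ·h_c·A = 11.27169 × 3.51004 × 13.52 = 534.906 kN.
I_c = b·h³/12 = 3.38 × 4³/12 = 18.0267 m⁴.
Centre of pressure: y_p = y_c + I_c/(y_c·A) = 4.19 + 18.0267/(4.19 × 13.52) = 4.19 + 0.318219 = 4.50822 m along the plane.

y_p = 4.51 m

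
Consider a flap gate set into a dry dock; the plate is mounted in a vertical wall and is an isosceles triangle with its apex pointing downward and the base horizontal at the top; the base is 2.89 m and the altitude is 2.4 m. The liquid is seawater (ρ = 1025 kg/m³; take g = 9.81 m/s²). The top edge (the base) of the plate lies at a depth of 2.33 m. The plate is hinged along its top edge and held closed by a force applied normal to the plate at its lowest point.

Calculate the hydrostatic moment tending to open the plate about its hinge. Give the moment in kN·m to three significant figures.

γ = ρg = 1025 × 9.81 / 1000 = 10.05525 kN/m³.
With the apex down, the centroid sits h/3 = 2.4/3 = 0.8 m below the base (the top edge), so the centroid depth is h_c = 2.33 + 0.8 = 3.13 m.
A = ½ × 2.89 × 2.4 = 3.468 m².
Resultant F = γ·h_c·A = 10.05525 × 3.13 × 3.468 = 109.148 kN.
I_c = b·h³/36 = 2.89 × 2.4³/36 = 1.10976 m⁴.
Centre of pressure: y_p = y_c + I_c/(y_c·A) = 3.13 + 1.10976/(3.13 × 3.468) = 3.13 + 0.102236 = 3.23224 m along the plane.
The resultant acts 0.8 + 0.102236 = 0.902236 m (along the plate) below the hinge at the top edge, so the moment about the hinge is M = F × 0.902236 = 109.148 × 0.902236 = 98.4773 kN·m.

M ≈ 98.5 kN·m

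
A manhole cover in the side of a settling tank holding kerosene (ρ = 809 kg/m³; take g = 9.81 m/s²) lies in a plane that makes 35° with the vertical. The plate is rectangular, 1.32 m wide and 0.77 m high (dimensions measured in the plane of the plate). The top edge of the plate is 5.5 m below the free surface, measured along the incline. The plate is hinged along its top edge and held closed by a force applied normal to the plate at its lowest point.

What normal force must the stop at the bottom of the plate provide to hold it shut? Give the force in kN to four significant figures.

P ≈ 19.87 kN

γ = ρg = 809 × 9.81 / 1000 = 7.93629 kN/m³.
The plate makes 35° with the vertical, i.e. θ = 90° − 35° = 55° to the horizontal. Measuring y along the incline from the free-surface line, vertical depth h = y·sinθ with sinθ = 0.819152.
The centroid lies 0.77/2 = 0.385 m below the top edge, so y_c = 5.5 + 0.385 = 5.885 m and h_c = 5.885 × 0.819152 = 4.82071 m.
A = 1.32 × 0.77 = 1.0164 m².
Resultant F = γ·h_c·A = 7.93629 × 4.82071 × 1.0164 = 38.886 kN.
I_c = b·h³/12 = 1.32 × 0.77³/12 = 0.0502186 m⁴.
Centre of pressure: y_p = y_c + I_c/(y_c·A) = 5.885 + 0.0502186/(5.885 × 1.0164) = 5.885 + 0.00839563 = 5.8934 m along the plane.
The resultant acts 0.385 + 0.00839563 = 0.393396 m (along the plate) below the hinge at the top edge, so the moment about the hinge is M = F × 0.393396 = 38.886 × 0.393396 = 15.2976 kN·m.
A normal force at the bottom, 0.77 m from the hinge, must supply this moment: P = 15.2976/0.77 = 19.867 kN.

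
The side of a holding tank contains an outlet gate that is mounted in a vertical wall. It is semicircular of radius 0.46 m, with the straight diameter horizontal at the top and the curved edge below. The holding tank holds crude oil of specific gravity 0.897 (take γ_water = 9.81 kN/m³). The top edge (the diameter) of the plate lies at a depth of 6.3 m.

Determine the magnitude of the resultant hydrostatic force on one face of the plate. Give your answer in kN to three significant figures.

γ = 0.897 × 9.81 = 8.79957 kN/m³.
The centroid of a semicircle lies 4r/(3π) = 0.19523 m from the diameter, here below the top edge, so the centroid depth is h_c = 6.3 + 0.19523 = 6.49523 m.
A = πr²/2 = π × 0.46²/2 = 0.332381 m².
Resultant F = γ·h_c·A = 8.79957 × 6.49523 × 0.332381 = 18.9973 kN.

F ≈ 19.0 kN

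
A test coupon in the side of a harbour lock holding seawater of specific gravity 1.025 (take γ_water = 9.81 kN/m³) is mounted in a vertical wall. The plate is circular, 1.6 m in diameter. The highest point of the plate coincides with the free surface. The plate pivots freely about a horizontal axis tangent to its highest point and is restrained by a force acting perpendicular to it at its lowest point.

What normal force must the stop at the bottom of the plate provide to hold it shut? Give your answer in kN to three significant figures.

P ≈ 10.1 kN

γ = 1.025 × 9.81 = 10.05525 kN/m³.
The centroid is at the centre, 0.8 m below the top of the plate, so the centroid depth is h_c = 0.8 m.
A = π(0.8)² = 2.01062 m².
Resultant F = γ·h_c·A = 10.05525 × 0.8 × 2.01062 = 16.1738 kN.
I_c = πr⁴/4 = π × 0.8⁴/4 = 0.321699 m⁴.
Centre of pressure: y_p = y_c + I_c/(y_c·A) = 0.8 + 0.321699/(0.8 × 2.01062) = 0.8 + 0.2 = 1 m along the plane.
The resultant acts 0.8 + 0.2 = 1 m (along the plate) below the hinge at the top edge, so the moment about the hinge is M = F × 1 = 16.1738 × 1 = 16.1738 kN·m.
A normal force at the bottom, 1.6 m from the hinge, must supply this moment: P = 16.1738/1.6 = 10.1086 kN.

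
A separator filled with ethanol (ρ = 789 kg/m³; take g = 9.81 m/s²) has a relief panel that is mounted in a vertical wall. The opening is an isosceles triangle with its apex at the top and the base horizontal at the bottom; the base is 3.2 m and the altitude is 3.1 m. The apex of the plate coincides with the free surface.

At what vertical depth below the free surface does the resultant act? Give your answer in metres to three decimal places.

h_p = 2.325 m

γ = ρg = 789 × 9.81 / 1000 = 7.74009 kN/m³.
With the apex up, the centroid sits 2h/3 = 2 × 3.1/3 = 2.06667 m below the apex, so the centroid depth is h_c = 2.06667 m.
A = ½ × 3.2 × 3.1 = 4.96 m².
Resultant F = γ·h_c·A = 7.74009 × 2.06667 × 4.96 = 79.3412 kN.
I_c = b·h³/36 = 3.2 × 3.1³/36 = 2.64809 m⁴.
Centre of pressure: y_p = y_c + I_c/(y_c·A) = 2.06667 + 2.64809/(2.06667 × 4.96) = 2.06667 + 0.258333 = 2.325 m along the plane.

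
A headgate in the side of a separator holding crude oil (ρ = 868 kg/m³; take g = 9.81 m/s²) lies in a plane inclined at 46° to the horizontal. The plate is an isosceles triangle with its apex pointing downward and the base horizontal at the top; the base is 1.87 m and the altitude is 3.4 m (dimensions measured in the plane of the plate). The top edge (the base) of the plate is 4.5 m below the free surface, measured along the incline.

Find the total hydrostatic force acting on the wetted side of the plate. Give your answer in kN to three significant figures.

γ = ρg = 868 × 9.81 / 1000 = 8.51508 kN/m³.
Let θ = 46° be the plate's angle to the horizontal; measure y along the incline from where the plane meets the free surface. Vertical depth h = y·sinθ with sinθ = 0.719340.
With the apex down, the centroid sits h/3 = 3.4/3 = 1.13333 m below the base (the top edge), so y_c = 4.5 + 1.13333 = 5.63333 m and h_c = 5.63333 × 0.719340 = 4.05228 m.
A = ½ × 1.87 × 3.4 = 3.179 m².
Resultant F = γ·h_c·A = 8.51508 × 4.05228 × 3.179 = 109.693 kN.

F ≈ 110 kN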